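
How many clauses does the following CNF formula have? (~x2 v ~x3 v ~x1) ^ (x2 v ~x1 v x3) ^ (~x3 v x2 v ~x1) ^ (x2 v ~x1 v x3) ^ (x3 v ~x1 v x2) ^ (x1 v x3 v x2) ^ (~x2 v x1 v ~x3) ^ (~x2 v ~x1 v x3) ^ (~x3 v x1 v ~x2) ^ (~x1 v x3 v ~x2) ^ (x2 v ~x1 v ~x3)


Each group enclosed in parentheses joined by ^ is one clause.
Counting the conjuncts: 11 clauses.

11


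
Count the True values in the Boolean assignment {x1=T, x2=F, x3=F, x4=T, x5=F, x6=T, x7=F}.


The weight is the number of variables assigned True.
True variables: x1, x4, x6.
Weight = 3.

3


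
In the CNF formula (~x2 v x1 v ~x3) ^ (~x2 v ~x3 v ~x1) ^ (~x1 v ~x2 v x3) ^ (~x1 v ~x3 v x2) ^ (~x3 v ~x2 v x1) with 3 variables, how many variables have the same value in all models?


Find all satisfying assignments: 4 model(s).
Check which variables have the same value in every model.
No variable is fixed across all models.
Backbone size = 0.

0


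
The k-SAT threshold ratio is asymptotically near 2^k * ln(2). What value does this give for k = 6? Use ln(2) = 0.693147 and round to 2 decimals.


Using the asymptotic formula: threshold ~ 2^k * ln(2).
2^6 = 64.
64 * 0.693147 = 44.36.

44.36


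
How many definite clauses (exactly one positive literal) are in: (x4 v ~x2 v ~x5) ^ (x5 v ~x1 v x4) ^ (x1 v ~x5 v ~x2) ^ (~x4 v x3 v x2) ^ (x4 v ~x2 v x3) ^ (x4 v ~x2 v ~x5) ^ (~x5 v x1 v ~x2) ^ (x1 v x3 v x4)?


A definite clause has exactly one positive literal.
Clause 1: 1 positive -> definite
Clause 2: 2 positive -> not definite
Clause 3: 1 positive -> definite
Clause 4: 2 positive -> not definite
Clause 5: 2 positive -> not definite
Clause 6: 1 positive -> definite
Clause 7: 1 positive -> definite
Clause 8: 3 positive -> not definite
Definite clause count = 4.

4


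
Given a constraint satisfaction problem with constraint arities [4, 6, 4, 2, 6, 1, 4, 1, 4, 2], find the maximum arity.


The arities are: 4, 6, 4, 2, 6, 1, 4, 1, 4, 2.
Scan for the maximum value.
Maximum arity = 6.

6


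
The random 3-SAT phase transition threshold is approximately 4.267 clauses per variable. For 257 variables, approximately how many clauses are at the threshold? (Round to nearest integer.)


The 3-SAT phase transition occurs at approximately 4.267 clauses per variable.
m = 4.267 * 257 = 1096.619.
Rounded to nearest integer: 1097.

1097


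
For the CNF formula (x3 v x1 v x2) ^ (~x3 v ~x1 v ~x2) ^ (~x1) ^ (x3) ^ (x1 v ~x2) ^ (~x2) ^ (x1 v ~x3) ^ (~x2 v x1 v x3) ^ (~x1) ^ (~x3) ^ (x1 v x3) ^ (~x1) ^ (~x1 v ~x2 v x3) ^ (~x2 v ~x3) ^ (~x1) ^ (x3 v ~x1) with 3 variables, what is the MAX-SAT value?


Enumerate all 8 truth assignments.
For each, count how many of the 16 clauses are satisfied.
The formula is not fully satisfiable, so the maximum is below 16.
Maximum simultaneously satisfiable clauses = 14.

14


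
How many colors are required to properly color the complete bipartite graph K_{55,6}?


K_{55,6} is bipartite by definition: the two parts are independent sets, with every edge crossing between them.
Color all vertices in one part with color 1 and all vertices in the other part with color 2.
Since the graph has at least one edge, one color does not suffice.
Chromatic number = 2.

2


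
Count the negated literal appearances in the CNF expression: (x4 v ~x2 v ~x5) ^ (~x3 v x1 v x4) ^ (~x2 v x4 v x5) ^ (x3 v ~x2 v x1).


Scan each clause for negated literals.
Clause 1: 2 negative; Clause 2: 1 negative; Clause 3: 1 negative; Clause 4: 1 negative.
Total negative literal occurrences = 5.

5


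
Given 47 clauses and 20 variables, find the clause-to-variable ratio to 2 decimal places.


Clause-to-variable ratio = clauses / variables.
47 / 20 = 2.35.

2.35


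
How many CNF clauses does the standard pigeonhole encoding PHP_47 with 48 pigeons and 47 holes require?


The PHP encoding has two parts:
1) At-least-one-hole clauses: 48 (one per pigeon, each with 47 literals).
2) At-most-one-pigeon-per-hole clauses: 47 holes * C(48,2) = 47 * 1128 = 53016.
Total clauses = 48 + 53016 = 53064.

53064


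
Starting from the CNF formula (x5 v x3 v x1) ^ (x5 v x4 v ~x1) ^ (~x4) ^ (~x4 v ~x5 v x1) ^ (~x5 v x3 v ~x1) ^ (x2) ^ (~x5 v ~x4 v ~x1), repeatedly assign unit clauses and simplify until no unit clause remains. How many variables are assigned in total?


Unit propagation repeatedly assigns the literal in any unit clause, then simplifies.
Assignments in order: x4 = F, x2 = T.
No further unit clauses remain.
Total variables assigned = 2.

2


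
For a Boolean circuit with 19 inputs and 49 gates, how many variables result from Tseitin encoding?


The Tseitin transformation introduces one auxiliary variable per gate.
Total variables = inputs + gates = 19 + 49 = 68.

68


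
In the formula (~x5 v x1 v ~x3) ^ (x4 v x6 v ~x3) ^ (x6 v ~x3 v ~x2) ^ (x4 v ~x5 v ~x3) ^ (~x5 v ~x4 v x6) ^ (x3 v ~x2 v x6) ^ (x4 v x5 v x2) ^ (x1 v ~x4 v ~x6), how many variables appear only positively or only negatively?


A pure literal appears in only one polarity across all clauses.
Pure literals: x1 (positive only).
Count = 1.

1


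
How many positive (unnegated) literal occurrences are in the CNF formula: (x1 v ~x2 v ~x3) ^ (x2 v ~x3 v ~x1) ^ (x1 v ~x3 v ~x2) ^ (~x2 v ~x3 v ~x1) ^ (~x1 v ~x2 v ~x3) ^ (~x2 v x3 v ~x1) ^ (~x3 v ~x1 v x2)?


Scan each clause for unnegated literals.
Clause 1: 1 positive; Clause 2: 1 positive; Clause 3: 1 positive; Clause 4: 0 positive; Clause 5: 0 positive; Clause 6: 1 positive; Clause 7: 1 positive.
Total positive literal occurrences = 5.

5


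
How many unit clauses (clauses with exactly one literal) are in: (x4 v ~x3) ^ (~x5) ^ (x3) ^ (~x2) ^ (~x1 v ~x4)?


A unit clause contains exactly one literal.
Unit clauses found: (~x5), (x3), (~x2).
Count = 3.

3


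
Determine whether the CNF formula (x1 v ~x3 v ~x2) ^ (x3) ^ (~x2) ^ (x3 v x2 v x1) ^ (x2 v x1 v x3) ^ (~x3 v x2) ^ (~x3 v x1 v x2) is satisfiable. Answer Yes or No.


Check all 8 possible truth assignments.
Number of satisfying assignments found: 0.
The formula is unsatisfiable.

No


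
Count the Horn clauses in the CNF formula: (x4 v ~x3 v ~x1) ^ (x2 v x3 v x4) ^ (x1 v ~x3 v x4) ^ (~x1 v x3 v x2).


A Horn clause has at most one positive literal.
Clause 1: 1 positive lit(s) -> Horn
Clause 2: 3 positive lit(s) -> not Horn
Clause 3: 2 positive lit(s) -> not Horn
Clause 4: 2 positive lit(s) -> not Horn
Total Horn clauses = 1.

1


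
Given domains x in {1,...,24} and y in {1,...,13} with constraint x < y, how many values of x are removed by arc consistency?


For the constraint x < y, x needs a supporting value in y's domain.
x can be at most 12 (one less than y's maximum).
Valid x values from domain: 12 out of 24.
Pruned = 24 - 12 = 12.

12


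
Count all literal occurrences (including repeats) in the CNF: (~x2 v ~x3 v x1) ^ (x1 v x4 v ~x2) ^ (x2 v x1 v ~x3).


Clause lengths: 3, 3, 3.
Sum = 3 + 3 + 3 = 9.

9


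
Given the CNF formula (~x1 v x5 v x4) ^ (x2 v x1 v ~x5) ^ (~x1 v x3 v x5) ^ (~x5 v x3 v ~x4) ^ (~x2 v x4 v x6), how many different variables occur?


Identify each distinct variable in the formula.
Variables found: x1, x2, x3, x4, x5, x6.
Total distinct variables = 6.

6


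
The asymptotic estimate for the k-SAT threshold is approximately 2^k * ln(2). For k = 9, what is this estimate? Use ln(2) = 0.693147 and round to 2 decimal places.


Using the asymptotic formula: threshold ~ 2^k * ln(2).
2^9 = 512.
512 * 0.693147 = 354.89.

354.89


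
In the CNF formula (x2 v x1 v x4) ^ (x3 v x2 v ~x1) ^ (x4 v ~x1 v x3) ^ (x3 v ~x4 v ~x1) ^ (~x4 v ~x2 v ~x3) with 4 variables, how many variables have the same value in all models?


Find all satisfying assignments: 8 model(s).
Check which variables have the same value in every model.
No variable is fixed across all models.
Backbone size = 0.

0


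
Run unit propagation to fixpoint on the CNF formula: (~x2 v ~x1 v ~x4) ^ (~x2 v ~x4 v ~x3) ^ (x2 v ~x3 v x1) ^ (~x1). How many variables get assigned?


Unit propagation repeatedly assigns the literal in any unit clause, then simplifies.
Assignments in order: x1 = F.
No further unit clauses remain.
Total variables assigned = 1.

1


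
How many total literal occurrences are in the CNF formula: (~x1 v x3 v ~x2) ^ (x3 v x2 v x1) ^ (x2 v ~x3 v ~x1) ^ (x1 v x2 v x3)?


Clause lengths: 3, 3, 3, 3.
Sum = 3 + 3 + 3 + 3 = 12.

12


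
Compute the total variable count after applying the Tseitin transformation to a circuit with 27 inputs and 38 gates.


The Tseitin transformation introduces one auxiliary variable per gate.
Total variables = inputs + gates = 27 + 38 = 65.

65


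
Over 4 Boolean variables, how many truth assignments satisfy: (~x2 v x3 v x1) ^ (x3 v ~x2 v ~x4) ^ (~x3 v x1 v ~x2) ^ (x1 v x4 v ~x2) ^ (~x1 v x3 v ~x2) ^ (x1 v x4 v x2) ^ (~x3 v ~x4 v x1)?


Enumerate all 16 truth assignments over 4 variables.
Test each against every clause.
Satisfying assignments found: 7.

7


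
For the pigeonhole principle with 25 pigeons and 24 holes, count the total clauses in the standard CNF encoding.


The PHP encoding has two parts:
1) At-least-one-hole clauses: 25 (one per pigeon, each with 24 literals).
2) At-most-one-pigeon-per-hole clauses: 24 holes * C(25,2) = 24 * 300 = 7200.
Total clauses = 25 + 7200 = 7225.

7225


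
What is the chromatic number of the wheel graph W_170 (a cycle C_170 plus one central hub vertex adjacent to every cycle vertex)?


W_170 consists of the cycle C_170 together with a hub vertex adjacent to every cycle vertex.
The cycle C_170 needs 2 colors (even cycle -> 2).
The hub is adjacent to every cycle vertex, so it must receive a new color distinct from all of them.
Chromatic number = 2 + 1 = 3.

3


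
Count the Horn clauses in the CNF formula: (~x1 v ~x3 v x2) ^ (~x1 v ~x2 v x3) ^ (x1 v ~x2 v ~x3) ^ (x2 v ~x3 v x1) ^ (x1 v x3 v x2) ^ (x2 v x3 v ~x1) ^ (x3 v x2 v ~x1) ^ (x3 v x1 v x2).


A Horn clause has at most one positive literal.
Clause 1: 1 positive lit(s) -> Horn
Clause 2: 1 positive lit(s) -> Horn
Clause 3: 1 positive lit(s) -> Horn
Clause 4: 2 positive lit(s) -> not Horn
Clause 5: 3 positive lit(s) -> not Horn
Clause 6: 2 positive lit(s) -> not Horn
Clause 7: 2 positive lit(s) -> not Horn
Clause 8: 3 positive lit(s) -> not Horn
Total Horn clauses = 3.

3


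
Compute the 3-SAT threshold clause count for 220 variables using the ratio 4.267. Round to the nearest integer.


The 3-SAT phase transition occurs at approximately 4.267 clauses per variable.
m = 4.267 * 220 = 938.74.
Rounded to nearest integer: 939.

939


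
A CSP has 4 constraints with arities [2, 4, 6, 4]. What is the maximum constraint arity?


The arities are: 2, 4, 6, 4.
Scan for the maximum value.
Maximum arity = 6.

6


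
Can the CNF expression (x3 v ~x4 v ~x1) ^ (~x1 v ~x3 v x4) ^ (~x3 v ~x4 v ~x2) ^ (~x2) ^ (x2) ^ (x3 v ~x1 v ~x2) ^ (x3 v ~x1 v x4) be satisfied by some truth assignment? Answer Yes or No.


Check all 16 possible truth assignments.
Number of satisfying assignments found: 0.
The formula is unsatisfiable.

No


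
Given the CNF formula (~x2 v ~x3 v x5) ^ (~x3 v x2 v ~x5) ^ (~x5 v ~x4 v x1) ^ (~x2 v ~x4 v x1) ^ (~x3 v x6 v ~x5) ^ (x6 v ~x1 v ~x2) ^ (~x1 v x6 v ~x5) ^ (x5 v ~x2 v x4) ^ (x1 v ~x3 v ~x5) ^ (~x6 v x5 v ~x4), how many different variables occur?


Identify each distinct variable in the formula.
Variables found: x1, x2, x3, x4, x5, x6.
Total distinct variables = 6.

6


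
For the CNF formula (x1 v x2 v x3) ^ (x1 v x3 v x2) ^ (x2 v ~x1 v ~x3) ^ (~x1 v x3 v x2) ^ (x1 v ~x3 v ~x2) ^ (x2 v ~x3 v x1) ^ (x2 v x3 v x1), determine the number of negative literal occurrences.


Scan each clause for negated literals.
Clause 1: 0 negative; Clause 2: 0 negative; Clause 3: 2 negative; Clause 4: 1 negative; Clause 5: 2 negative; Clause 6: 1 negative; Clause 7: 0 negative.
Total negative literal occurrences = 6.

6


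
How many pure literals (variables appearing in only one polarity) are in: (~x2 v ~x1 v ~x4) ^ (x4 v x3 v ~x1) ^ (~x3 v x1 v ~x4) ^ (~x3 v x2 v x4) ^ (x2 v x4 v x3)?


A pure literal appears in only one polarity across all clauses.
No pure literals found.
Count = 0.

0


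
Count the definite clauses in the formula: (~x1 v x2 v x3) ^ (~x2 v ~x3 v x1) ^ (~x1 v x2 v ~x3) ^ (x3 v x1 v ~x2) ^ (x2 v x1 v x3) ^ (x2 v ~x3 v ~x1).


A definite clause has exactly one positive literal.
Clause 1: 2 positive -> not definite
Clause 2: 1 positive -> definite
Clause 3: 1 positive -> definite
Clause 4: 2 positive -> not definite
Clause 5: 3 positive -> not definite
Clause 6: 1 positive -> definite
Definite clause count = 3.

3


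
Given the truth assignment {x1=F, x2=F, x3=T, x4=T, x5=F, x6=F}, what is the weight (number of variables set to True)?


The weight is the number of variables assigned True.
True variables: x3, x4.
Weight = 2.

2


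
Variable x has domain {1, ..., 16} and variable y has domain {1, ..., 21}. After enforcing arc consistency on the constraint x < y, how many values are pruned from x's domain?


For the constraint x < y, x needs a supporting value in y's domain.
x can be at most 20 (one less than y's maximum).
Valid x values from domain: 16 out of 16.
Pruned = 16 - 16 = 0.

0


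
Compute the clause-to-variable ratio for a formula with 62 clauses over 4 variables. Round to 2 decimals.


Clause-to-variable ratio = clauses / variables.
62 / 4 = 15.5.

15.5


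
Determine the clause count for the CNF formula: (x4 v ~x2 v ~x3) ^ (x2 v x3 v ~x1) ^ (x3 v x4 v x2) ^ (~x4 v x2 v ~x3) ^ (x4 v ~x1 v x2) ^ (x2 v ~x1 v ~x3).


Each group enclosed in parentheses joined by ^ is one clause.
Counting the conjuncts: 6 clauses.

6


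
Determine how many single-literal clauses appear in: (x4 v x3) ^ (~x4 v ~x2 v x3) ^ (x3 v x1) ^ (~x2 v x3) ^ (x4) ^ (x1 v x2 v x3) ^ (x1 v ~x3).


A unit clause contains exactly one literal.
Unit clauses found: (x4).
Count = 1.

1


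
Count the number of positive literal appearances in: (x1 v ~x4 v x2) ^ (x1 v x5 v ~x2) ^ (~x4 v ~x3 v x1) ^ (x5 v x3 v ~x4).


Scan each clause for unnegated literals.
Clause 1: 2 positive; Clause 2: 2 positive; Clause 3: 1 positive; Clause 4: 2 positive.
Total positive literal occurrences = 7.

7


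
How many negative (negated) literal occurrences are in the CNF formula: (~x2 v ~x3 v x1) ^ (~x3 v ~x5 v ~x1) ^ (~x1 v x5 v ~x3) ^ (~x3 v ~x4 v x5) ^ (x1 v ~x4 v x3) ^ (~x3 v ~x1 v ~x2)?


Scan each clause for negated literals.
Clause 1: 2 negative; Clause 2: 3 negative; Clause 3: 2 negative; Clause 4: 2 negative; Clause 5: 1 negative; Clause 6: 3 negative.
Total negative literal occurrences = 13.

13


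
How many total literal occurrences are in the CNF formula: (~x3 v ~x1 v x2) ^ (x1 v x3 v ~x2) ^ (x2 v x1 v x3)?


Clause lengths: 3, 3, 3.
Sum = 3 + 3 + 3 = 9.

9


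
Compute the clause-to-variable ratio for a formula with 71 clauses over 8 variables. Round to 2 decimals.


Clause-to-variable ratio = clauses / variables.
71 / 8 = 8.88.

8.88


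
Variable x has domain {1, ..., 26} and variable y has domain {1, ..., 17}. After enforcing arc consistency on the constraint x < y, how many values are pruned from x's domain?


For the constraint x < y, x needs a supporting value in y's domain.
x can be at most 16 (one less than y's maximum).
Valid x values from domain: 16 out of 26.
Pruned = 26 - 16 = 10.

10


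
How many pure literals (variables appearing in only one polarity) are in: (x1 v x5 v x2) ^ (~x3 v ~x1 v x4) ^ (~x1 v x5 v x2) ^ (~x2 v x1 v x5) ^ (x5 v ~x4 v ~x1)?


A pure literal appears in only one polarity across all clauses.
Pure literals: x3 (negative only), x5 (positive only).
Count = 2.

2


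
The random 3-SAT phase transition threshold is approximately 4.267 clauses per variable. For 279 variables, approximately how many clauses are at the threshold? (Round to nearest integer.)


The 3-SAT phase transition occurs at approximately 4.267 clauses per variable.
m = 4.267 * 279 = 1190.493.
Rounded to nearest integer: 1190.

1190


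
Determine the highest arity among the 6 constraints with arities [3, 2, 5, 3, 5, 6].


The arities are: 3, 2, 5, 3, 5, 6.
Scan for the maximum value.
Maximum arity = 6.

6


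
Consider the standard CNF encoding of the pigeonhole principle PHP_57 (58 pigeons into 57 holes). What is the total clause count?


The PHP encoding has two parts:
1) At-least-one-hole clauses: 58 (one per pigeon, each with 57 literals).
2) At-most-one-pigeon-per-hole clauses: 57 holes * C(58,2) = 57 * 1653 = 94221.
Total clauses = 58 + 94221 = 94279.

94279


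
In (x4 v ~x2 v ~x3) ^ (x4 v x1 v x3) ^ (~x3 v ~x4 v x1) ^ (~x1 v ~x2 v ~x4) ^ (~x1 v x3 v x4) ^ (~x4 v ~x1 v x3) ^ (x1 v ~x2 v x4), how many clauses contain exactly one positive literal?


A definite clause has exactly one positive literal.
Clause 1: 1 positive -> definite
Clause 2: 3 positive -> not definite
Clause 3: 1 positive -> definite
Clause 4: 0 positive -> not definite
Clause 5: 2 positive -> not definite
Clause 6: 1 positive -> definite
Clause 7: 2 positive -> not definite
Definite clause count = 3.

3


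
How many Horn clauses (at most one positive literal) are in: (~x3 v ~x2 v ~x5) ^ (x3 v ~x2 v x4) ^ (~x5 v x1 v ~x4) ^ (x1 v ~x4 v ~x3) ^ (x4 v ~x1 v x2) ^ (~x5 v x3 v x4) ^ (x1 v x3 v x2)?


A Horn clause has at most one positive literal.
Clause 1: 0 positive lit(s) -> Horn
Clause 2: 2 positive lit(s) -> not Horn
Clause 3: 1 positive lit(s) -> Horn
Clause 4: 1 positive lit(s) -> Horn
Clause 5: 2 positive lit(s) -> not Horn
Clause 6: 2 positive lit(s) -> not Horn
Clause 7: 3 positive lit(s) -> not Horn
Total Horn clauses = 3.

3


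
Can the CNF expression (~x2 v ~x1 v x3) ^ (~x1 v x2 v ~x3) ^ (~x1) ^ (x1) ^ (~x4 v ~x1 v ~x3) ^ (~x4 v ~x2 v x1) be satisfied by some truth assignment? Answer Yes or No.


Check all 16 possible truth assignments.
Number of satisfying assignments found: 0.
The formula is unsatisfiable.

No


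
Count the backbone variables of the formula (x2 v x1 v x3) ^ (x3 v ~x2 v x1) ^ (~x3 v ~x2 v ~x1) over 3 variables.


Find all satisfying assignments: 5 model(s).
Check which variables have the same value in every model.
No variable is fixed across all models.
Backbone size = 0.

0


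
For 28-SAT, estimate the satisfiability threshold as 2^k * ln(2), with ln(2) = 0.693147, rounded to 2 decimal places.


Using the asymptotic formula: threshold ~ 2^k * ln(2).
2^28 = 268435456.
268435456 * 0.693147 = 186065231.02.

186065231.02


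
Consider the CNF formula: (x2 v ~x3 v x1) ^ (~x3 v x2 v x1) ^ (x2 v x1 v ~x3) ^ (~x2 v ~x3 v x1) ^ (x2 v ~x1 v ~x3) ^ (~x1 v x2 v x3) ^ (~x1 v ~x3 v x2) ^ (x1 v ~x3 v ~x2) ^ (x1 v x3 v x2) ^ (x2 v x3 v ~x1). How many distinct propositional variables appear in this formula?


Identify each distinct variable in the formula.
Variables found: x1, x2, x3.
Total distinct variables = 3.

3


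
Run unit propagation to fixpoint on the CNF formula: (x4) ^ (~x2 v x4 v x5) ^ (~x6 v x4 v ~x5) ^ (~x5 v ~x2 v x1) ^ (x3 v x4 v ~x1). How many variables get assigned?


Unit propagation repeatedly assigns the literal in any unit clause, then simplifies.
Assignments in order: x4 = T.
No further unit clauses remain.
Total variables assigned = 1.

1


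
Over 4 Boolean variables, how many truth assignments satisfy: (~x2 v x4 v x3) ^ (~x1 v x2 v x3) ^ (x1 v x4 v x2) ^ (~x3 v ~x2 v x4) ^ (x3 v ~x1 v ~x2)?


Enumerate all 16 truth assignments over 4 variables.
Test each against every clause.
Satisfying assignments found: 7.

7


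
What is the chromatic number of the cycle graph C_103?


An odd cycle cannot be 2-colored: alternating two colors around the cycle returns to the start with a conflict.
Since 103 is odd, three colors are required (and three suffice).
Chromatic number = 3.

3


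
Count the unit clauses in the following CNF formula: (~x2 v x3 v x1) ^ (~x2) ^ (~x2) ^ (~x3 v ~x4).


A unit clause contains exactly one literal.
Unit clauses found: (~x2), (~x2).
Count = 2.

2


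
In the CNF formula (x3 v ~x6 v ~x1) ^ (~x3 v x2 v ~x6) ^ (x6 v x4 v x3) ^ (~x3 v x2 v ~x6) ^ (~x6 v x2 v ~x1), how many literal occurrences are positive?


Scan each clause for unnegated literals.
Clause 1: 1 positive; Clause 2: 1 positive; Clause 3: 3 positive; Clause 4: 1 positive; Clause 5: 1 positive.
Total positive literal occurrences = 7.

7


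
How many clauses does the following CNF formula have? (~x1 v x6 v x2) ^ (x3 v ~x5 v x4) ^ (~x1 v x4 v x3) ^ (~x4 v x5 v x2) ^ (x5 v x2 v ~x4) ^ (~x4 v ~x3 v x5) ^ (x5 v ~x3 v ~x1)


Each group enclosed in parentheses joined by ^ is one clause.
Counting the conjuncts: 7 clauses.

7


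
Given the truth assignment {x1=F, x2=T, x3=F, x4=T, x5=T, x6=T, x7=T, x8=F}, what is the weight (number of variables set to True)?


The weight is the number of variables assigned True.
True variables: x2, x4, x5, x6, x7.
Weight = 5.

5


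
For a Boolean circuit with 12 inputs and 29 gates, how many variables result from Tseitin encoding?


The Tseitin transformation introduces one auxiliary variable per gate.
Total variables = inputs + gates = 12 + 29 = 41.

41


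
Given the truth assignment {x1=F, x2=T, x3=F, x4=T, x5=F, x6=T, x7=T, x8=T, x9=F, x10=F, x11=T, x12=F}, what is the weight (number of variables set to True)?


The weight is the number of variables assigned True.
True variables: x2, x4, x6, x7, x8, x11.
Weight = 6.

6


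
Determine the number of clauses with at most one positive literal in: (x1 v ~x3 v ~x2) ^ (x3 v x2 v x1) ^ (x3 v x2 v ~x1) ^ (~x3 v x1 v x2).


A Horn clause has at most one positive literal.
Clause 1: 1 positive lit(s) -> Horn
Clause 2: 3 positive lit(s) -> not Horn
Clause 3: 2 positive lit(s) -> not Horn
Clause 4: 2 positive lit(s) -> not Horn
Total Horn clauses = 1.

1


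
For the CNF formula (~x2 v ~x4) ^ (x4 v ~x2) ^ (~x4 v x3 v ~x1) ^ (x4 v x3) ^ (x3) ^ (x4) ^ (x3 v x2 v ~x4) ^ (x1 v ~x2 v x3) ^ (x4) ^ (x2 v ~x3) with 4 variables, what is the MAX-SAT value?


Enumerate all 16 truth assignments.
For each, count how many of the 10 clauses are satisfied.
The formula is not fully satisfiable, so the maximum is below 10.
Maximum simultaneously satisfiable clauses = 9.

9


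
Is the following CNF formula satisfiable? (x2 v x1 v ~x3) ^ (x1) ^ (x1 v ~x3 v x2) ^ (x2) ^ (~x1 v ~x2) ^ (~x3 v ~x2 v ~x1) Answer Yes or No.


Check all 8 possible truth assignments.
Number of satisfying assignments found: 0.
The formula is unsatisfiable.

No


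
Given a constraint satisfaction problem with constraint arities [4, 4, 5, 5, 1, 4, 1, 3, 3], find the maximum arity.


The arities are: 4, 4, 5, 5, 1, 4, 1, 3, 3.
Scan for the maximum value.
Maximum arity = 5.

5


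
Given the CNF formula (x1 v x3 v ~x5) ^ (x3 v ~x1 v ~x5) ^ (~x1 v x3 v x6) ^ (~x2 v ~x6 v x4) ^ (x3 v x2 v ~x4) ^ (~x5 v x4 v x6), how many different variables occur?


Identify each distinct variable in the formula.
Variables found: x1, x2, x3, x4, x5, x6.
Total distinct variables = 6.

6


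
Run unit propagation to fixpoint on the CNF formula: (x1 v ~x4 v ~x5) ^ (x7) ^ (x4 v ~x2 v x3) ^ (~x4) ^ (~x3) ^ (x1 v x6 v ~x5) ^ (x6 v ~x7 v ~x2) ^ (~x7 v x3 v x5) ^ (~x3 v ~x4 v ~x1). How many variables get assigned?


Unit propagation repeatedly assigns the literal in any unit clause, then simplifies.
Assignments in order: x7 = T, x4 = F, x3 = F, x2 = F, x5 = T.
No further unit clauses remain.
Total variables assigned = 5.

5


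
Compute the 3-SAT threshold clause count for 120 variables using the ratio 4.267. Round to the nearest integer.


The 3-SAT phase transition occurs at approximately 4.267 clauses per variable.
m = 4.267 * 120 = 512.04.
Rounded to nearest integer: 512.

512


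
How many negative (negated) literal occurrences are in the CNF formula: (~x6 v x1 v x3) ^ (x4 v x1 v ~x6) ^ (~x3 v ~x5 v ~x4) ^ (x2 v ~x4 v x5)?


Scan each clause for negated literals.
Clause 1: 1 negative; Clause 2: 1 negative; Clause 3: 3 negative; Clause 4: 1 negative.
Total negative literal occurrences = 6.

6


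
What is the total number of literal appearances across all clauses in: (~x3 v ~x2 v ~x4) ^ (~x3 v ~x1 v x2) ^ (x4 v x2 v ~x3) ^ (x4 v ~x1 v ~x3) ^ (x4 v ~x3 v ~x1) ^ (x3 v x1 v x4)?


Clause lengths: 3, 3, 3, 3, 3, 3.
Sum = 3 + 3 + 3 + 3 + 3 + 3 = 18.

18


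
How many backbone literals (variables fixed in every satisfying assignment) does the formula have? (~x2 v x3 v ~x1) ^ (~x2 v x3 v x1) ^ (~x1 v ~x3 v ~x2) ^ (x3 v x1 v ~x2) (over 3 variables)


Find all satisfying assignments: 5 model(s).
Check which variables have the same value in every model.
No variable is fixed across all models.
Backbone size = 0.

0


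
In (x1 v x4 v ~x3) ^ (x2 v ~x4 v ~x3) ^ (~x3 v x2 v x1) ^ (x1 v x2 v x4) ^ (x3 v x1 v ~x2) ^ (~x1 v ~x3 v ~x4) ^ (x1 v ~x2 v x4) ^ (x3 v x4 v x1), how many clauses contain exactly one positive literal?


A definite clause has exactly one positive literal.
Clause 1: 2 positive -> not definite
Clause 2: 1 positive -> definite
Clause 3: 2 positive -> not definite
Clause 4: 3 positive -> not definite
Clause 5: 2 positive -> not definite
Clause 6: 0 positive -> not definite
Clause 7: 2 positive -> not definite
Clause 8: 3 positive -> not definite
Definite clause count = 1.

1


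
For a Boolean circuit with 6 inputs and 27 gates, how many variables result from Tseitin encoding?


The Tseitin transformation introduces one auxiliary variable per gate.
Total variables = inputs + gates = 6 + 27 = 33.

33


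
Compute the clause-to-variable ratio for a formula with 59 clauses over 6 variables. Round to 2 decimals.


Clause-to-variable ratio = clauses / variables.
59 / 6 = 9.83.

9.83


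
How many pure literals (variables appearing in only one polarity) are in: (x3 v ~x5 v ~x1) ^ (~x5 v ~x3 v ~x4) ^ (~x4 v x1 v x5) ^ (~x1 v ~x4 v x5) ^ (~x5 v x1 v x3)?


A pure literal appears in only one polarity across all clauses.
Pure literals: x4 (negative only).
Count = 1.

1


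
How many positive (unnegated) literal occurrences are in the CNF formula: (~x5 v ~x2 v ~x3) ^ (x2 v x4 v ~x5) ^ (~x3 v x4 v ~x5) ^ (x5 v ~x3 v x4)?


Scan each clause for unnegated literals.
Clause 1: 0 positive; Clause 2: 2 positive; Clause 3: 1 positive; Clause 4: 2 positive.
Total positive literal occurrences = 5.

5


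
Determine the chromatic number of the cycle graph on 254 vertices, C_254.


A cycle on an even number of vertices is bipartite: alternate two colors around the cycle.
Since 254 is even, two colors suffice, and at least two are needed because the graph has edges.
Chromatic number = 2.

2


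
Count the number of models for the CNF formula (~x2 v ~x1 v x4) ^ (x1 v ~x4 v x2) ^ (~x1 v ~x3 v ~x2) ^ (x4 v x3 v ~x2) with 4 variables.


Enumerate all 16 truth assignments over 4 variables.
Test each against every clause.
Satisfying assignments found: 10.

10


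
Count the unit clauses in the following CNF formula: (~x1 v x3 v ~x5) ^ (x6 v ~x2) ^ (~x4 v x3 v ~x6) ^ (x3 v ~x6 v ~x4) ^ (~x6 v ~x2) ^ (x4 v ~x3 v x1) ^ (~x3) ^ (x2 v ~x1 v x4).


A unit clause contains exactly one literal.
Unit clauses found: (~x3).
Count = 1.

1


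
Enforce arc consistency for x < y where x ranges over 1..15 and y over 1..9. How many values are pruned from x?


For the constraint x < y, x needs a supporting value in y's domain.
x can be at most 8 (one less than y's maximum).
Valid x values from domain: 8 out of 15.
Pruned = 15 - 8 = 7.

7


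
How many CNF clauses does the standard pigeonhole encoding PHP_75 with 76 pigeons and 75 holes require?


The PHP encoding has two parts:
1) At-least-one-hole clauses: 76 (one per pigeon, each with 75 literals).
2) At-most-one-pigeon-per-hole clauses: 75 holes * C(76,2) = 75 * 2850 = 213750.
Total clauses = 76 + 213750 = 213826.

213826


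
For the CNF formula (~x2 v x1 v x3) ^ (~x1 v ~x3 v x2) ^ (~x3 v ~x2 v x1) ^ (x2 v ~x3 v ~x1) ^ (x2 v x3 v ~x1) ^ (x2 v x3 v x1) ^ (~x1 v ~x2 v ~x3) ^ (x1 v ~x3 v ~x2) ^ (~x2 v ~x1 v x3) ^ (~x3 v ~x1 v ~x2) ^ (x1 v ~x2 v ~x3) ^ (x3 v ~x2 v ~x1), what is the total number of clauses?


Each group enclosed in parentheses joined by ^ is one clause.
Counting the conjuncts: 12 clauses.

12


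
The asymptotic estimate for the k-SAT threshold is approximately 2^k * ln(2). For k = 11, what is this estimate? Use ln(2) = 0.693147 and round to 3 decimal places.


Using the asymptotic formula: threshold ~ 2^k * ln(2).
2^11 = 2048.
2048 * 0.693147 = 1419.565.

1419.565


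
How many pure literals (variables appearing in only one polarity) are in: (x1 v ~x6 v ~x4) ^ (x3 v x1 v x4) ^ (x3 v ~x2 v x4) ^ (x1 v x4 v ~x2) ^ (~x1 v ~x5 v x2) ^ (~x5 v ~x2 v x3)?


A pure literal appears in only one polarity across all clauses.
Pure literals: x3 (positive only), x5 (negative only), x6 (negative only).
Count = 3.

3


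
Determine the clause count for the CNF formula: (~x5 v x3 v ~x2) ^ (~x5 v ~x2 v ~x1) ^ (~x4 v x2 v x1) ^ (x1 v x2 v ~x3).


Each group enclosed in parentheses joined by ^ is one clause.
Counting the conjuncts: 4 clauses.

4


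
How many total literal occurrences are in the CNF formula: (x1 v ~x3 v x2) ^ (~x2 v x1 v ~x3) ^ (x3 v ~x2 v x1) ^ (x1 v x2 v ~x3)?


Clause lengths: 3, 3, 3, 3.
Sum = 3 + 3 + 3 + 3 = 12.

12


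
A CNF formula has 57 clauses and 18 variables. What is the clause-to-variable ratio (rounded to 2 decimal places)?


Clause-to-variable ratio = clauses / variables.
57 / 18 = 3.17.

3.17


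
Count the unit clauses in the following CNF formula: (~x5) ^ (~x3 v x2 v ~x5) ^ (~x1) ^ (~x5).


A unit clause contains exactly one literal.
Unit clauses found: (~x5), (~x1), (~x5).
Count = 3.

3


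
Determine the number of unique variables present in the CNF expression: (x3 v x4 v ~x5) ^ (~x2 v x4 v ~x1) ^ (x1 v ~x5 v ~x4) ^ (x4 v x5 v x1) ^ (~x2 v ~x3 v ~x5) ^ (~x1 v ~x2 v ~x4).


Identify each distinct variable in the formula.
Variables found: x1, x2, x3, x4, x5.
Total distinct variables = 5.

5


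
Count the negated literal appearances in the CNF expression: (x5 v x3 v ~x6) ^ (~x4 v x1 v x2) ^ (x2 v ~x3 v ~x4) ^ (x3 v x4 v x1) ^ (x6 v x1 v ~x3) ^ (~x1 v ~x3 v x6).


Scan each clause for negated literals.
Clause 1: 1 negative; Clause 2: 1 negative; Clause 3: 2 negative; Clause 4: 0 negative; Clause 5: 1 negative; Clause 6: 2 negative.
Total negative literal occurrences = 7.

7


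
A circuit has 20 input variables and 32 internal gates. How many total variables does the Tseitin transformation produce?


The Tseitin transformation introduces one auxiliary variable per gate.
Total variables = inputs + gates = 20 + 32 = 52.

52


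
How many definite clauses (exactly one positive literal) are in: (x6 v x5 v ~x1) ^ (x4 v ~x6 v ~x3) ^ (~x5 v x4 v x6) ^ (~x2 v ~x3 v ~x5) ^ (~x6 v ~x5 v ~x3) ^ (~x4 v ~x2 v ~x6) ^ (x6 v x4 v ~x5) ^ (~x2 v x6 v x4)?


A definite clause has exactly one positive literal.
Clause 1: 2 positive -> not definite
Clause 2: 1 positive -> definite
Clause 3: 2 positive -> not definite
Clause 4: 0 positive -> not definite
Clause 5: 0 positive -> not definite
Clause 6: 0 positive -> not definite
Clause 7: 2 positive -> not definite
Clause 8: 2 positive -> not definite
Definite clause count = 1.

1


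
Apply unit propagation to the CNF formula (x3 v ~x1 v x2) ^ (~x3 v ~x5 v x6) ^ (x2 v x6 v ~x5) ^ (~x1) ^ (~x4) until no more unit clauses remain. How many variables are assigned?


Unit propagation repeatedly assigns the literal in any unit clause, then simplifies.
Assignments in order: x1 = F, x4 = F.
No further unit clauses remain.
Total variables assigned = 2.

2


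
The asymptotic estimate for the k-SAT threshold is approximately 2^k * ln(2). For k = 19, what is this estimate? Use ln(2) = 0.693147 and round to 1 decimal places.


Using the asymptotic formula: threshold ~ 2^k * ln(2).
2^19 = 524288.
524288 * 0.693147 = 363408.7.

363408.7


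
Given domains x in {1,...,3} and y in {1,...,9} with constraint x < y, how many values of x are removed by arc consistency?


For the constraint x < y, x needs a supporting value in y's domain.
x can be at most 8 (one less than y's maximum).
Valid x values from domain: 3 out of 3.
Pruned = 3 - 3 = 0.

0


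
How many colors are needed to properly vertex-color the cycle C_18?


A cycle on an even number of vertices is bipartite: alternate two colors around the cycle.
Since 18 is even, two colors suffice, and at least two are needed because the graph has edges.
Chromatic number = 2.

2


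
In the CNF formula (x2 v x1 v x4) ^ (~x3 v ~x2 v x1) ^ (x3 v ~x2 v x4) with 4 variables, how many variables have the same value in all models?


Find all satisfying assignments: 10 model(s).
Check which variables have the same value in every model.
No variable is fixed across all models.
Backbone size = 0.

0


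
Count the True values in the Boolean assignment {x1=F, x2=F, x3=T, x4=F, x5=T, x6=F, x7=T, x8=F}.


The weight is the number of variables assigned True.
True variables: x3, x5, x7.
Weight = 3.

3


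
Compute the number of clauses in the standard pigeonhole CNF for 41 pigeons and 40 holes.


The PHP encoding has two parts:
1) At-least-one-hole clauses: 41 (one per pigeon, each with 40 literals).
2) At-most-one-pigeon-per-hole clauses: 40 holes * C(41,2) = 40 * 820 = 32800.
Total clauses = 41 + 32800 = 32841.

32841


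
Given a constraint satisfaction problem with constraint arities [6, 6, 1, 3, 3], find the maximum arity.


The arities are: 6, 6, 1, 3, 3.
Scan for the maximum value.
Maximum arity = 6.

6


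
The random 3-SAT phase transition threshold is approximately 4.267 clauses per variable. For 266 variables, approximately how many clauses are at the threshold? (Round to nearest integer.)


The 3-SAT phase transition occurs at approximately 4.267 clauses per variable.
m = 4.267 * 266 = 1135.022.
Rounded to nearest integer: 1135.

1135


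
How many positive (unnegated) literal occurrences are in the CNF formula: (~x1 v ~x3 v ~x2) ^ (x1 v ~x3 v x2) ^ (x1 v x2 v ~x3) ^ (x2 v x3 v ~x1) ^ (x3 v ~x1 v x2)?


Scan each clause for unnegated literals.
Clause 1: 0 positive; Clause 2: 2 positive; Clause 3: 2 positive; Clause 4: 2 positive; Clause 5: 2 positive.
Total positive literal occurrences = 8.

8


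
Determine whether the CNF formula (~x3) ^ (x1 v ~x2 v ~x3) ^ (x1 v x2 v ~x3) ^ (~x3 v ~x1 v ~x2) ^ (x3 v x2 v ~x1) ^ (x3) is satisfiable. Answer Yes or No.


Check all 8 possible truth assignments.
Number of satisfying assignments found: 0.
The formula is unsatisfiable.

No


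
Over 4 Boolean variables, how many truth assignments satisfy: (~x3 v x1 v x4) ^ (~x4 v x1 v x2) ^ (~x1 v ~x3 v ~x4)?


Enumerate all 16 truth assignments over 4 variables.
Test each against every clause.
Satisfying assignments found: 10.

10


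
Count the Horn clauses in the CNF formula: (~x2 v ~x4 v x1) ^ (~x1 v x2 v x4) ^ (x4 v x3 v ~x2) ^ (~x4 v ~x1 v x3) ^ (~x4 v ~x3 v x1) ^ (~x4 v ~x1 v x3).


A Horn clause has at most one positive literal.
Clause 1: 1 positive lit(s) -> Horn
Clause 2: 2 positive lit(s) -> not Horn
Clause 3: 2 positive lit(s) -> not Horn
Clause 4: 1 positive lit(s) -> Horn
Clause 5: 1 positive lit(s) -> Horn
Clause 6: 1 positive lit(s) -> Horn
Total Horn clauses = 4.

4


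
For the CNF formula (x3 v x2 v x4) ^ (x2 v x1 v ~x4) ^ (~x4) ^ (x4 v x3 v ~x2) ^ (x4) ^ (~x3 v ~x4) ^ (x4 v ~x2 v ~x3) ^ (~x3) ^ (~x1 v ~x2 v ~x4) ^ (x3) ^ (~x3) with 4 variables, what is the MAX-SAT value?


Enumerate all 16 truth assignments.
For each, count how many of the 11 clauses are satisfied.
The formula is not fully satisfiable, so the maximum is below 11.
Maximum simultaneously satisfiable clauses = 9.

9


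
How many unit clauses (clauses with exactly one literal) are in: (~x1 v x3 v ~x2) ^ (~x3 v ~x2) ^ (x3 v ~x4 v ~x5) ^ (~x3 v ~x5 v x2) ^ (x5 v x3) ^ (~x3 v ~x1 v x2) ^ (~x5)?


A unit clause contains exactly one literal.
Unit clauses found: (~x5).
Count = 1.

1


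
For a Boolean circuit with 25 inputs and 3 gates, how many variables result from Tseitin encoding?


The Tseitin transformation introduces one auxiliary variable per gate.
Total variables = inputs + gates = 25 + 3 = 28.

28


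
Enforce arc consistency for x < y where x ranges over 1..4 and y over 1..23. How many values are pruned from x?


For the constraint x < y, x needs a supporting value in y's domain.
x can be at most 22 (one less than y's maximum).
Valid x values from domain: 4 out of 4.
Pruned = 4 - 4 = 0.

0


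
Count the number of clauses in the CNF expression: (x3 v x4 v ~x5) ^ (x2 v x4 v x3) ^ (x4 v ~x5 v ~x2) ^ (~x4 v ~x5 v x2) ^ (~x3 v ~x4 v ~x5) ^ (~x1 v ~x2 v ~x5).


Each group enclosed in parentheses joined by ^ is one clause.
Counting the conjuncts: 6 clauses.

6


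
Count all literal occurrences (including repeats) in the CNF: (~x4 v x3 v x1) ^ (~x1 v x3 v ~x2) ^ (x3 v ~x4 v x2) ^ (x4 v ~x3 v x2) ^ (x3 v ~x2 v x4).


Clause lengths: 3, 3, 3, 3, 3.
Sum = 3 + 3 + 3 + 3 + 3 = 15.

15


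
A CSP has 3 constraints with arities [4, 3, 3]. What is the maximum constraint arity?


The arities are: 4, 3, 3.
Scan for the maximum value.
Maximum arity = 4.

4


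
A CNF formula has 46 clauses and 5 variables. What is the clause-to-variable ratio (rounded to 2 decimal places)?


Clause-to-variable ratio = clauses / variables.
46 / 5 = 9.2.

9.2


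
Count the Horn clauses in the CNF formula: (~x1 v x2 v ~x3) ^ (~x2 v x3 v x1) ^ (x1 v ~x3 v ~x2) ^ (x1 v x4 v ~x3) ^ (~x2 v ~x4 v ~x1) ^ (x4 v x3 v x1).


A Horn clause has at most one positive literal.
Clause 1: 1 positive lit(s) -> Horn
Clause 2: 2 positive lit(s) -> not Horn
Clause 3: 1 positive lit(s) -> Horn
Clause 4: 2 positive lit(s) -> not Horn
Clause 5: 0 positive lit(s) -> Horn
Clause 6: 3 positive lit(s) -> not Horn
Total Horn clauses = 3.

3


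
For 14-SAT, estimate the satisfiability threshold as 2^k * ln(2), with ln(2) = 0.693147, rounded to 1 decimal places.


Using the asymptotic formula: threshold ~ 2^k * ln(2).
2^14 = 16384.
16384 * 0.693147 = 11356.5.

11356.5


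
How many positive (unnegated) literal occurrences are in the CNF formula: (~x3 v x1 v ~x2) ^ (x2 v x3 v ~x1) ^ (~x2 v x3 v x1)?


Scan each clause for unnegated literals.
Clause 1: 1 positive; Clause 2: 2 positive; Clause 3: 2 positive.
Total positive literal occurrences = 5.

5


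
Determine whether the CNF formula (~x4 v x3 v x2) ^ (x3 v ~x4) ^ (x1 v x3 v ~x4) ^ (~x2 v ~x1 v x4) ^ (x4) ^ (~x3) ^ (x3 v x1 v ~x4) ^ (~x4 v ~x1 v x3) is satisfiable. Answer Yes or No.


Check all 16 possible truth assignments.
Number of satisfying assignments found: 0.
The formula is unsatisfiable.

No


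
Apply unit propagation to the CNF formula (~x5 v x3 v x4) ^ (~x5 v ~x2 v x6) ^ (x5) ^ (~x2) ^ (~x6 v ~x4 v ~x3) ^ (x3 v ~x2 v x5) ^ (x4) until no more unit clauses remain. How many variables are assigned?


Unit propagation repeatedly assigns the literal in any unit clause, then simplifies.
Assignments in order: x5 = T, x2 = F, x4 = T.
No further unit clauses remain.
Total variables assigned = 3.

3


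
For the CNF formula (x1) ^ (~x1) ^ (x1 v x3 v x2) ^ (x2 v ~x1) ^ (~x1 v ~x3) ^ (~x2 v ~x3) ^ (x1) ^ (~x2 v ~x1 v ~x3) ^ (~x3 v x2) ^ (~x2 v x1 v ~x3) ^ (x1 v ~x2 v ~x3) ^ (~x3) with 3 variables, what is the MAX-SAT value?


Enumerate all 8 truth assignments.
For each, count how many of the 12 clauses are satisfied.
The formula is not fully satisfiable, so the maximum is below 12.
Maximum simultaneously satisfiable clauses = 11.

11


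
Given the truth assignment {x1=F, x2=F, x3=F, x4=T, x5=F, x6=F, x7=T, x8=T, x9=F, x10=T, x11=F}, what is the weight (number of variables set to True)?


The weight is the number of variables assigned True.
True variables: x4, x7, x8, x10.
Weight = 4.

4


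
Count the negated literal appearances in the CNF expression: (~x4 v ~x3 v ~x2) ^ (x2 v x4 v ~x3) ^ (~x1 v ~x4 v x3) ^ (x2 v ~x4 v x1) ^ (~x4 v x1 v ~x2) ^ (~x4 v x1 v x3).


Scan each clause for negated literals.
Clause 1: 3 negative; Clause 2: 1 negative; Clause 3: 2 negative; Clause 4: 1 negative; Clause 5: 2 negative; Clause 6: 1 negative.
Total negative literal occurrences = 10.

10
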